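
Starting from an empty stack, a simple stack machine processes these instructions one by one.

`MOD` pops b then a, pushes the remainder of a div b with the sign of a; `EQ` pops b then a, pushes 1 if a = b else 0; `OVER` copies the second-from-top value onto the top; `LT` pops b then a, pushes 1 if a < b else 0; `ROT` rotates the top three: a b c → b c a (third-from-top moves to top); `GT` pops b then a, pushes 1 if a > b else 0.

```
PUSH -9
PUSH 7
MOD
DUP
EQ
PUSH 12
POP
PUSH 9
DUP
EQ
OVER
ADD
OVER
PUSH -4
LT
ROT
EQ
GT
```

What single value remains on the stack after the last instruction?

1

PUSH -9 → [-9]
PUSH 7  → [-9, 7]
MOD     → [-2]
DUP     → [-2, -2]
EQ      → [1]
PUSH 12 → [1, 12]
POP     → [1]
PUSH 9  → [1, 9]
DUP     → [1, 9, 9]
EQ      → [1, 1]
OVER    → [1, 1, 1]
ADD     → [1, 2]
OVER    → [1, 2, 1]
PUSH -4 → [1, 2, 1, -4]
LT      → [1, 2, 0]
ROT     → [2, 0, 1]
EQ      → [2, 0]
GT      → [1]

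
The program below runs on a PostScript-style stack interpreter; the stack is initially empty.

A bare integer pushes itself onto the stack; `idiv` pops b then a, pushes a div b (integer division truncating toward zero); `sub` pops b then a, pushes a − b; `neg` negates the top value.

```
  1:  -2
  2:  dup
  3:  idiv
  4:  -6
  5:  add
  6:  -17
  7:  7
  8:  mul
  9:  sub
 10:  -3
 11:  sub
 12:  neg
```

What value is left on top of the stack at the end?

-117

-2   → [-2]
dup  → [-2, -2]
idiv → [1]
-6   → [1, -6]
add  → [-5]
-17  → [-5, -17]
7    → [-5, -17, 7]
mul  → [-5, -119]
sub  → [114]
-3   → [114, -3]
sub  → [117]
neg  → [-117]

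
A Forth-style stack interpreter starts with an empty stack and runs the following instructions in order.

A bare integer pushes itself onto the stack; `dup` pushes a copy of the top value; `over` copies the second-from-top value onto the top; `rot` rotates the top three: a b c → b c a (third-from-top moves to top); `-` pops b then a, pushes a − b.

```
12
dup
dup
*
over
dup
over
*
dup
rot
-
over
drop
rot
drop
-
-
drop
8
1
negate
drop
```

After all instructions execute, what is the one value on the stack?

12     → 12
dup    → 12 12
dup    → 12 12 12
*      → 12 144
over   → 12 144 12
dup    → 12 144 12 12
over   → 12 144 12 12 12
*      → 12 144 12 144
dup    → 12 144 12 144 144
rot    → 12 144 144 144 12
-      → 12 144 144 132
over   → 12 144 144 132 144
drop   → 12 144 144 132
rot    → 12 144 132 144
drop   → 12 144 132
-      → 12 12
-      → 0
drop   → (empty)
8      → 8
1      → 8 1
negate → 8 -1
drop   → 8

8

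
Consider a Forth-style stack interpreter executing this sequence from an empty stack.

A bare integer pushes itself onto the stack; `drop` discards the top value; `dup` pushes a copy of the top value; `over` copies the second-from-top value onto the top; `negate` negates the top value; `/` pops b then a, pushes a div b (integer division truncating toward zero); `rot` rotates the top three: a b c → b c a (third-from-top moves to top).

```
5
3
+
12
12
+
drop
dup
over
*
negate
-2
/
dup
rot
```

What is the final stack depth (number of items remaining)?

5      → [5]
3      → [5, 3]
+      → [8]
12     → [8, 12]
12     → [8, 12, 12]
+      → [8, 24]
drop   → [8]
dup    → [8, 8]
over   → [8, 8, 8]
*      → [8, 64]
negate → [8, -64]
-2     → [8, -64, -2]
/      → [8, 32]
dup    → [8, 32, 32]
rot    → [32, 32, 8]

3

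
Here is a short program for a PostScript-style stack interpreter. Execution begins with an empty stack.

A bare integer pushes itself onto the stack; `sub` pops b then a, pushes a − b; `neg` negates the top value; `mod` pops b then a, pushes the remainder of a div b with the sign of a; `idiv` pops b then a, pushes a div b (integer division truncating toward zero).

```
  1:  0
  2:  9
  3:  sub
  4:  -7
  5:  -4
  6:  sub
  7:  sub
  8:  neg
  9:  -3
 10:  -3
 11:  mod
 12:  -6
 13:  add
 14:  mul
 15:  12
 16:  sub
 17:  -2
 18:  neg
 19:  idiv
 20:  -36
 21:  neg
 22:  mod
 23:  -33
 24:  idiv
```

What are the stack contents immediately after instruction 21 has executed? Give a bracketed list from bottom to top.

[-24, 36]

0    : [0]
9    : [0, 9]
sub  : [-9]
-7   : [-9, -7]
-4   : [-9, -7, -4]
sub  : [-9, -3]
sub  : [-6]
neg  : [6]
-3   : [6, -3]
-3   : [6, -3, -3]
mod  : [6, 0]
-6   : [6, 0, -6]
add  : [6, -6]
mul  : [-36]
12   : [-36, 12]
sub  : [-48]
-2   : [-48, -2]
neg  : [-48, 2]
idiv : [-24]
-36  : [-24, -36]
neg  : [-24, 36]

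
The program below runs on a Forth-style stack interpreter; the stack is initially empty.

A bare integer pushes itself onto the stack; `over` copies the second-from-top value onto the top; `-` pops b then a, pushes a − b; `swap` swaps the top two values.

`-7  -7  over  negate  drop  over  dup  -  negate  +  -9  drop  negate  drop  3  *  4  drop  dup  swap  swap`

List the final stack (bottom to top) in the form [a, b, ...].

[-21, -21]

-7     -> -7
-7     -> -7 -7
over   -> -7 -7 -7
negate -> -7 -7 7
drop   -> -7 -7
over   -> -7 -7 -7
dup    -> -7 -7 -7 -7
-      -> -7 -7 0
negate -> -7 -7 0
+      -> -7 -7
-9     -> -7 -7 -9
drop   -> -7 -7
negate -> -7 7
drop   -> -7
3      -> -7 3
*      -> -21
4      -> -21 4
drop   -> -21
dup    -> -21 -21
swap   -> -21 -21
swap   -> -21 -21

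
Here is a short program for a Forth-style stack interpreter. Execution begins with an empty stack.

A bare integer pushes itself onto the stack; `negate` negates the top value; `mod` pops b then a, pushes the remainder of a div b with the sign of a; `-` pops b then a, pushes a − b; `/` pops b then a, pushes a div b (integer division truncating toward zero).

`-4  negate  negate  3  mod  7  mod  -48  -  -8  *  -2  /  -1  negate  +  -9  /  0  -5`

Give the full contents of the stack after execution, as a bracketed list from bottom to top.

-4     -> -4
negate -> 4
negate -> -4
3      -> -4 3
mod    -> -1
7      -> -1 7
mod    -> -1
-48    -> -1 -48
-      -> 47
-8     -> 47 -8
*      -> -376
-2     -> -376 -2
/      -> 188
-1     -> 188 -1
negate -> 188 1
+      -> 189
-9     -> 189 -9
/      -> -21
0      -> -21 0
-5     -> -21 0 -5

[-21, 0, -5]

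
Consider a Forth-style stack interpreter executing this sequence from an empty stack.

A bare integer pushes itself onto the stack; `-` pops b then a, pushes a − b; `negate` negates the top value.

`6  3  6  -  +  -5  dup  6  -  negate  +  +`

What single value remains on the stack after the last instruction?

6       6
3       6 3
6       6 3 6
-       6 -3
+       3
-5      3 -5
dup     3 -5 -5
6       3 -5 -5 6
-       3 -5 -11
negate  3 -5 11
+       3 6
+       9

9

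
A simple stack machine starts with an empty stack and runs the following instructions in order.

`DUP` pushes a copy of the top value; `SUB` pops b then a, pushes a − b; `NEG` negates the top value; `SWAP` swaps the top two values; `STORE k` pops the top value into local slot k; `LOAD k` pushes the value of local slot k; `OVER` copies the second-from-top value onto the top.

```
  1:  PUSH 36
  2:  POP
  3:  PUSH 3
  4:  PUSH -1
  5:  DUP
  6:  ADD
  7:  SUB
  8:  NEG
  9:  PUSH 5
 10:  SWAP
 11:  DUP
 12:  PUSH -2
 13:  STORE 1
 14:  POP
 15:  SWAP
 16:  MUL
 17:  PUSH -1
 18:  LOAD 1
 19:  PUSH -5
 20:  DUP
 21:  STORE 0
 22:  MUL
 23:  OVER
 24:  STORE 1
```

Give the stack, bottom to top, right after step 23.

[-25, -1, 10, -1]

PUSH 36 → [36]
POP     → []
PUSH 3  → [3]
PUSH -1 → [3, -1]
DUP     → [3, -1, -1]
ADD     → [3, -2]
SUB     → [5]
NEG     → [-5]
PUSH 5  → [-5, 5]
SWAP    → [5, -5]
DUP     → [5, -5, -5]
PUSH -2 → [5, -5, -5, -2]
STORE 1 → [5, -5, -5]
POP     → [5, -5]
SWAP    → [-5, 5]
MUL     → [-25]
PUSH -1 → [-25, -1]
LOAD 1  → [-25, -1, -2]
PUSH -5 → [-25, -1, -2, -5]
DUP     → [-25, -1, -2, -5, -5]
STORE 0 → [-25, -1, -2, -5]
MUL     → [-25, -1, 10]
OVER    → [-25, -1, 10, -1]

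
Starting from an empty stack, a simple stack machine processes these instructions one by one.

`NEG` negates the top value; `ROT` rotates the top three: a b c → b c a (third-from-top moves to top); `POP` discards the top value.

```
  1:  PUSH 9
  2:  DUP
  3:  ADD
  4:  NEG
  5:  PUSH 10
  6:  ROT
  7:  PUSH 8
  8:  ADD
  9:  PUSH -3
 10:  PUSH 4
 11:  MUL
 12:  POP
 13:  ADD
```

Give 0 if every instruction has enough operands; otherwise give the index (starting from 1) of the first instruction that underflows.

6

PUSH 9   [9]
DUP      [9, 9]
ADD      [18]
NEG      [-18]
PUSH 10  [-18, 10]
ROT  — needs 3 operands, stack has 2 → underflow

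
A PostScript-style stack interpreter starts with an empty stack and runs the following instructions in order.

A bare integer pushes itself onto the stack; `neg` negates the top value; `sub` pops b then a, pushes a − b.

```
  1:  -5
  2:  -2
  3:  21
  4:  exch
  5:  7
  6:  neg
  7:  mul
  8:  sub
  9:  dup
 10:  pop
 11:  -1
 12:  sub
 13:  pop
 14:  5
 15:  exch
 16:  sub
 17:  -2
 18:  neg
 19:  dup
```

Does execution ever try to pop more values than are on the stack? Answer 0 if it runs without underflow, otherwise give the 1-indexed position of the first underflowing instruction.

-5    [-5]
-2    [-5, -2]
21    [-5, -2, 21]
exch  [-5, 21, -2]
7     [-5, 21, -2, 7]
neg   [-5, 21, -2, -7]
mul   [-5, 21, 14]
sub   [-5, 7]
dup   [-5, 7, 7]
pop   [-5, 7]
-1    [-5, 7, -1]
sub   [-5, 8]
pop   [-5]
5     [-5, 5]
exch  [5, -5]
sub   [10]
-2    [10, -2]
neg   [10, 2]
dup   [10, 2, 2]

0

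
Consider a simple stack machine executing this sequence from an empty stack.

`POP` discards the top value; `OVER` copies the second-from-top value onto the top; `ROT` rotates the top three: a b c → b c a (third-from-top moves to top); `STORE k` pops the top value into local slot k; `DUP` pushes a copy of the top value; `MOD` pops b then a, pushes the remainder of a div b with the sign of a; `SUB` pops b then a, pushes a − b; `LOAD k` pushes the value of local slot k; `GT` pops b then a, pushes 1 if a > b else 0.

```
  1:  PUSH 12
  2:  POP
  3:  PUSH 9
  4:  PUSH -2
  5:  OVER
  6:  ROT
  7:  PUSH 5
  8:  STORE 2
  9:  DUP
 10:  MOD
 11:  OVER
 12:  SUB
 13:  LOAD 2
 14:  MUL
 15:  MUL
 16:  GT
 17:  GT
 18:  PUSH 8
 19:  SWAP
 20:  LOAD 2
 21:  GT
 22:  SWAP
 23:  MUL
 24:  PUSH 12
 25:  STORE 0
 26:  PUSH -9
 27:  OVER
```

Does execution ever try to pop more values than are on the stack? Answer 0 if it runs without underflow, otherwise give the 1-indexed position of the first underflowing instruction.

PUSH 12  [12]
POP      []
PUSH 9   [9]
PUSH -2  [9, -2]
OVER     [9, -2, 9]
ROT      [-2, 9, 9]
PUSH 5   [-2, 9, 9, 5]
STORE 2  [-2, 9, 9]
DUP      [-2, 9, 9, 9]
MOD      [-2, 9, 0]
OVER     [-2, 9, 0, 9]
SUB      [-2, 9, -9]
LOAD 2   [-2, 9, -9, 5]
MUL      [-2, 9, -45]
MUL      [-2, -405]
GT       [1]
GT  — needs 2 operands, stack has 1 → underflow

17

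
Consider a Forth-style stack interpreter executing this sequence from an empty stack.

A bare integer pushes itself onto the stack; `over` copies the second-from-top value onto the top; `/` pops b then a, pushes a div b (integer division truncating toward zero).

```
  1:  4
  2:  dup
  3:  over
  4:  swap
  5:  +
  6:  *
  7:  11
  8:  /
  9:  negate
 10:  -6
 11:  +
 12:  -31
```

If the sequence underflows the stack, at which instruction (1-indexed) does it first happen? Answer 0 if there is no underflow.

0

4       [4]
dup     [4, 4]
over    [4, 4, 4]
swap    [4, 4, 4]
+       [4, 8]
*       [32]
11      [32, 11]
/       [2]
negate  [-2]
-6      [-2, -6]
+       [-8]
-31     [-8, -31]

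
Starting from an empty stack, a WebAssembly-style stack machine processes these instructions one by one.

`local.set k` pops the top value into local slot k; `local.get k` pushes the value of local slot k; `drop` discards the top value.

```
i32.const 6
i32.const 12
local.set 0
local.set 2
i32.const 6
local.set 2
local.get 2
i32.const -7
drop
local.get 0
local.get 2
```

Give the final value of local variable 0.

12

i32.const 6  → 6
i32.const 12 → 6 12
local.set 0  → 6
local.set 2  → (empty)
i32.const 6  → 6
local.set 2  → (empty)
local.get 2  → 6
i32.const -7 → 6 -7
drop         → 6
local.get 0  → 6 12
local.get 2  → 6 12 6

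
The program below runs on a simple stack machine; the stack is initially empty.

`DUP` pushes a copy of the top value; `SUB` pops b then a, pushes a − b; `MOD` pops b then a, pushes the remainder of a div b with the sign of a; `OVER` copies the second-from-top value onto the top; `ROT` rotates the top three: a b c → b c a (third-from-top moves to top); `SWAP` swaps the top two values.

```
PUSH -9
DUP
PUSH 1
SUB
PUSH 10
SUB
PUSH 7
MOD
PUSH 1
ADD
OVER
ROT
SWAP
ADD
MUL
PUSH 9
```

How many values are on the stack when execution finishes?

PUSH -9 -> -9
DUP     -> -9 -9
PUSH 1  -> -9 -9 1
SUB     -> -9 -10
PUSH 10 -> -9 -10 10
SUB     -> -9 -20
PUSH 7  -> -9 -20 7
MOD     -> -9 -6
PUSH 1  -> -9 -6 1
ADD     -> -9 -5
OVER    -> -9 -5 -9
ROT     -> -5 -9 -9
SWAP    -> -5 -9 -9
ADD     -> -5 -18
MUL     -> 90
PUSH 9  -> 90 9

2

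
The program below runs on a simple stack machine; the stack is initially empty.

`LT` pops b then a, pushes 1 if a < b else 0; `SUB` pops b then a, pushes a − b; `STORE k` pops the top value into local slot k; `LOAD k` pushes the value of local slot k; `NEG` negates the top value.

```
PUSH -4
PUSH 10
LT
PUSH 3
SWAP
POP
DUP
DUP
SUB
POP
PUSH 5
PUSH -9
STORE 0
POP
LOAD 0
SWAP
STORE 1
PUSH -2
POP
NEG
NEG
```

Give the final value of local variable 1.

3

PUSH -4  [-4]
PUSH 10  [-4, 10]
LT       [1]
PUSH 3   [1, 3]
SWAP     [3, 1]
POP      [3]
DUP      [3, 3]
DUP      [3, 3, 3]
SUB      [3, 0]
POP      [3]
PUSH 5   [3, 5]
PUSH -9  [3, 5, -9]
STORE 0  [3, 5]
POP      [3]
LOAD 0   [3, -9]
SWAP     [-9, 3]
STORE 1  [-9]
PUSH -2  [-9, -2]
POP      [-9]
NEG      [9]
NEG      [-9]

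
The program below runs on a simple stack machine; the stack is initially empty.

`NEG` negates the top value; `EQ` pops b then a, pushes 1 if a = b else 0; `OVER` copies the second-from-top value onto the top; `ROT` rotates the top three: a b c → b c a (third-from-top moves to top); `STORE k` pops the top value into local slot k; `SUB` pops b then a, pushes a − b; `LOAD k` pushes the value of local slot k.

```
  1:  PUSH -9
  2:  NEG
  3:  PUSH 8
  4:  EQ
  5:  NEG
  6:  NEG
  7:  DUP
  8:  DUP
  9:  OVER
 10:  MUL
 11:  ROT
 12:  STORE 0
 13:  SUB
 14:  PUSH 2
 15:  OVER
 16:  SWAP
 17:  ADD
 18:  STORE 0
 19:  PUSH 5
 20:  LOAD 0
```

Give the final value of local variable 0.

2

PUSH -9 : [-9]
NEG     : [9]
PUSH 8  : [9, 8]
EQ      : [0]
NEG     : [0]
NEG     : [0]
DUP     : [0, 0]
DUP     : [0, 0, 0]
OVER    : [0, 0, 0, 0]
MUL     : [0, 0, 0]
ROT     : [0, 0, 0]
STORE 0 : [0, 0]
SUB     : [0]
PUSH 2  : [0, 2]
OVER    : [0, 2, 0]
SWAP    : [0, 0, 2]
ADD     : [0, 2]
STORE 0 : [0]
PUSH 5  : [0, 5]
LOAD 0  : [0, 5, 2]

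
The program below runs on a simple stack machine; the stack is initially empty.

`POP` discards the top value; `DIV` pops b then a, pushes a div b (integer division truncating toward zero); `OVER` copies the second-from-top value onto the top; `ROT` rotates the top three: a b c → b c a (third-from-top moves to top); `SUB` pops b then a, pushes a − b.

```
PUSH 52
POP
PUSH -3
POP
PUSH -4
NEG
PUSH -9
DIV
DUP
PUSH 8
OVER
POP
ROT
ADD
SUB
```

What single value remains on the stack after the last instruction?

PUSH 52  [52]
POP      []
PUSH -3  [-3]
POP      []
PUSH -4  [-4]
NEG      [4]
PUSH -9  [4, -9]
DIV      [0]
DUP      [0, 0]
PUSH 8   [0, 0, 8]
OVER     [0, 0, 8, 0]
POP      [0, 0, 8]
ROT      [0, 8, 0]
ADD      [0, 8]
SUB      [-8]

-8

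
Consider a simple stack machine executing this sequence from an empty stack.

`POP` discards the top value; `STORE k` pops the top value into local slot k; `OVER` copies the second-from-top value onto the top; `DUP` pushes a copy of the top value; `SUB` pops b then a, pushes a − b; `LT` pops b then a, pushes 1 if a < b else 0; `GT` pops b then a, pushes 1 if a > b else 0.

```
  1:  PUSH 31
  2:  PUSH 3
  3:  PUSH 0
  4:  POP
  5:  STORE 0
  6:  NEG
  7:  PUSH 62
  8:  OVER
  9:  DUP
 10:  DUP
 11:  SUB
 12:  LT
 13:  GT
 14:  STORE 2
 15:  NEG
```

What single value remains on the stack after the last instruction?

PUSH 31  [31]
PUSH 3   [31, 3]
PUSH 0   [31, 3, 0]
POP      [31, 3]
STORE 0  [31]
NEG      [-31]
PUSH 62  [-31, 62]
OVER     [-31, 62, -31]
DUP      [-31, 62, -31, -31]
DUP      [-31, 62, -31, -31, -31]
SUB      [-31, 62, -31, 0]
LT       [-31, 62, 1]
GT       [-31, 1]
STORE 2  [-31]
NEG      [31]

31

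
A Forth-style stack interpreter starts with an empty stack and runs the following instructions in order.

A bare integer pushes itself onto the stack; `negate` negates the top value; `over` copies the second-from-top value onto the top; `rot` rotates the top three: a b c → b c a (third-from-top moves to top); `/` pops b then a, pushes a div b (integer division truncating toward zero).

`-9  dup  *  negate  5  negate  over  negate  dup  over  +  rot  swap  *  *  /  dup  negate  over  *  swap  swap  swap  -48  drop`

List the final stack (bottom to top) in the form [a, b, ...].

[0, 0]

-9     → -9
dup    → -9 -9
*      → 81
negate → -81
5      → -81 5
negate → -81 -5
over   → -81 -5 -81
negate → -81 -5 81
dup    → -81 -5 81 81
over   → -81 -5 81 81 81
+      → -81 -5 81 162
rot    → -81 81 162 -5
swap   → -81 81 -5 162
*      → -81 81 -810
*      → -81 -65610
/      → 0
dup    → 0 0
negate → 0 0
over   → 0 0 0
*      → 0 0
swap   → 0 0
swap   → 0 0
swap   → 0 0
-48    → 0 0 -48
drop   → 0 0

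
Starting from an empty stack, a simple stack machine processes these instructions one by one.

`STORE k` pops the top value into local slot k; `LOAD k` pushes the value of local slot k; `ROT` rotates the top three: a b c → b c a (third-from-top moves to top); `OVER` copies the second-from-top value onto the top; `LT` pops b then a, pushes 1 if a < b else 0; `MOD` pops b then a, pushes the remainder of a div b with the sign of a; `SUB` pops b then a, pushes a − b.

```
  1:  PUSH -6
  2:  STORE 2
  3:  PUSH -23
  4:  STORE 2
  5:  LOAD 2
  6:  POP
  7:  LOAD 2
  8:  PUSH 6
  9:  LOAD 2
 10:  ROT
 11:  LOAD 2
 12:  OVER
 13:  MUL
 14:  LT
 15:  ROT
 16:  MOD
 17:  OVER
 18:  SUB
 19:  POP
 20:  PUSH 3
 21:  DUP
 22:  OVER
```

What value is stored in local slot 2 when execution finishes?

PUSH -6   -6
STORE 2   (empty)
PUSH -23  -23
STORE 2   (empty)
LOAD 2    -23
POP       (empty)
LOAD 2    -23
PUSH 6    -23 6
LOAD 2    -23 6 -23
ROT       6 -23 -23
LOAD 2    6 -23 -23 -23
OVER      6 -23 -23 -23 -23
MUL       6 -23 -23 529
LT        6 -23 1
ROT       -23 1 6
MOD       -23 1
OVER      -23 1 -23
SUB       -23 24
POP       -23
PUSH 3    -23 3
DUP       -23 3 3
OVER      -23 3 3 3

-23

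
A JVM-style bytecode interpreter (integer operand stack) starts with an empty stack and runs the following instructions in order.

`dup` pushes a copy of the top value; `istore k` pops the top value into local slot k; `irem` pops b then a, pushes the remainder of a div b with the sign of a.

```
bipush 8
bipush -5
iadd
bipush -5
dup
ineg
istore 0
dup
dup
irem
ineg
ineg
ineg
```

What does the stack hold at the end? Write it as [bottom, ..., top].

[3, -5, 0]

bipush 8   8
bipush -5  8 -5
iadd       3
bipush -5  3 -5
dup        3 -5 -5
ineg       3 -5 5
istore 0   3 -5
dup        3 -5 -5
dup        3 -5 -5 -5
irem       3 -5 0
ineg       3 -5 0
ineg       3 -5 0
ineg       3 -5 0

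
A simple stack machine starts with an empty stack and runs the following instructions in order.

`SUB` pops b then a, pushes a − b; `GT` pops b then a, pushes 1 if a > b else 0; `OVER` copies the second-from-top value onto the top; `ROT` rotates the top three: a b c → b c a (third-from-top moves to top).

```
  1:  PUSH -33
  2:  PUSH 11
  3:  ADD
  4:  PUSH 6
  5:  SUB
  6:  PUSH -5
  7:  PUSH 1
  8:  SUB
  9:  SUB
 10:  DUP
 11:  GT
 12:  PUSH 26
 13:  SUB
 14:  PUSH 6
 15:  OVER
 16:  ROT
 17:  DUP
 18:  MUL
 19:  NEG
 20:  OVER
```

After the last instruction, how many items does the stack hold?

PUSH -33 : -33
PUSH 11  : -33 11
ADD      : -22
PUSH 6   : -22 6
SUB      : -28
PUSH -5  : -28 -5
PUSH 1   : -28 -5 1
SUB      : -28 -6
SUB      : -22
DUP      : -22 -22
GT       : 0
PUSH 26  : 0 26
SUB      : -26
PUSH 6   : -26 6
OVER     : -26 6 -26
ROT      : 6 -26 -26
DUP      : 6 -26 -26 -26
MUL      : 6 -26 676
NEG      : 6 -26 -676
OVER     : 6 -26 -676 -26

4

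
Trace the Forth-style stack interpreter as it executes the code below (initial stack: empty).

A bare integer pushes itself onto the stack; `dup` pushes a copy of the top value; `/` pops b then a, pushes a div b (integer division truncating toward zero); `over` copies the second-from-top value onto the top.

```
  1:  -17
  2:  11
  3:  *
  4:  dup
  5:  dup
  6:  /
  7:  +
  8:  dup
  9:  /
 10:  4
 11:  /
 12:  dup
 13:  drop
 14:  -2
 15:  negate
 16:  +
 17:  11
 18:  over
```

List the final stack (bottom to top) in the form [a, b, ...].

-17     -17
11      -17 11
*       -187
dup     -187 -187
dup     -187 -187 -187
/       -187 1
+       -186
dup     -186 -186
/       1
4       1 4
/       0
dup     0 0
drop    0
-2      0 -2
negate  0 2
+       2
11      2 11
over    2 11 2

[2, 11, 2]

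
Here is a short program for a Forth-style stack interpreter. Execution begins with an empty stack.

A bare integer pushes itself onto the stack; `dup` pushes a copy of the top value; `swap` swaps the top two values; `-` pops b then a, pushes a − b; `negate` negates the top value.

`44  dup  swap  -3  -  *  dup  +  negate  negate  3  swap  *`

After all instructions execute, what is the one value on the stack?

12408

44      [44]
dup     [44, 44]
swap    [44, 44]
-3      [44, 44, -3]
-       [44, 47]
*       [2068]
dup     [2068, 2068]
+       [4136]
negate  [-4136]
negate  [4136]
3       [4136, 3]
swap    [3, 4136]
*       [12408]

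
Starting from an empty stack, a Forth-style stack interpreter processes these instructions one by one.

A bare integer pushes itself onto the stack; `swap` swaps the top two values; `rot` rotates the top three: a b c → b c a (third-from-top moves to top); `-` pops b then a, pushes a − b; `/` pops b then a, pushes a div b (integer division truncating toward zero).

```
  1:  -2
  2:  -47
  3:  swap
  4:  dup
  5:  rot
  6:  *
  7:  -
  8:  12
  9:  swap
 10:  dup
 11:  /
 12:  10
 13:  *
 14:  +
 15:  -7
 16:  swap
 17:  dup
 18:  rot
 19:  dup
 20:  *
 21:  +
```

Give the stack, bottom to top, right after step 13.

-2   : -2
-47  : -2 -47
swap : -47 -2
dup  : -47 -2 -2
rot  : -2 -2 -47
*    : -2 94
-    : -96
12   : -96 12
swap : 12 -96
dup  : 12 -96 -96
/    : 12 1
10   : 12 1 10
*    : 12 10

[12, 10]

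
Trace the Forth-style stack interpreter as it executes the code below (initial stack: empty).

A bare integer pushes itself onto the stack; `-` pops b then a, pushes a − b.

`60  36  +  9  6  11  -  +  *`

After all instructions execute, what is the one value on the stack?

60 : [60]
36 : [60, 36]
+  : [96]
9  : [96, 9]
6  : [96, 9, 6]
11 : [96, 9, 6, 11]
-  : [96, 9, -5]
+  : [96, 4]
*  : [384]

384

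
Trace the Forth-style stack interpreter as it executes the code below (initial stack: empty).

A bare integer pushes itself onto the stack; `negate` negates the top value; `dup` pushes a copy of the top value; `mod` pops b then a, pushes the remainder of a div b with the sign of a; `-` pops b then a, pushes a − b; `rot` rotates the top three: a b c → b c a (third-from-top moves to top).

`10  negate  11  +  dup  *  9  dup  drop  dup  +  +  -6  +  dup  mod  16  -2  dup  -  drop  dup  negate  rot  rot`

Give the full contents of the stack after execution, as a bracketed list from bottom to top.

[-16, 0, 16]

10     : 10
negate : -10
11     : -10 11
+      : 1
dup    : 1 1
*      : 1
9      : 1 9
dup    : 1 9 9
drop   : 1 9
dup    : 1 9 9
+      : 1 18
+      : 19
-6     : 19 -6
+      : 13
dup    : 13 13
mod    : 0
16     : 0 16
-2     : 0 16 -2
dup    : 0 16 -2 -2
-      : 0 16 0
drop   : 0 16
dup    : 0 16 16
negate : 0 16 -16
rot    : 16 -16 0
rot    : -16 0 16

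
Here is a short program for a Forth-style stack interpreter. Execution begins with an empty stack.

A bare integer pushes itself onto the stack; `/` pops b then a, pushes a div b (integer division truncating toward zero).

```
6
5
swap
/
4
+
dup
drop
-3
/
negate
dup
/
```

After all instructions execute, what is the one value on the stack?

1

6      : 6
5      : 6 5
swap   : 5 6
/      : 0
4      : 0 4
+      : 4
dup    : 4 4
drop   : 4
-3     : 4 -3
/      : -1
negate : 1
dup    : 1 1
/      : 1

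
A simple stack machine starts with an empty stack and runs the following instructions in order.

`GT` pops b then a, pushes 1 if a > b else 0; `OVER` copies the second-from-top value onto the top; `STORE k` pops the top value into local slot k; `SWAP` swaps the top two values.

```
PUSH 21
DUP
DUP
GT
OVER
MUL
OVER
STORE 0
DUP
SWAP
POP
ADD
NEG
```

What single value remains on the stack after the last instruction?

-21

PUSH 21 → 21
DUP     → 21 21
DUP     → 21 21 21
GT      → 21 0
OVER    → 21 0 21
MUL     → 21 0
OVER    → 21 0 21
STORE 0 → 21 0
DUP     → 21 0 0
SWAP    → 21 0 0
POP     → 21 0
ADD     → 21
NEG     → -21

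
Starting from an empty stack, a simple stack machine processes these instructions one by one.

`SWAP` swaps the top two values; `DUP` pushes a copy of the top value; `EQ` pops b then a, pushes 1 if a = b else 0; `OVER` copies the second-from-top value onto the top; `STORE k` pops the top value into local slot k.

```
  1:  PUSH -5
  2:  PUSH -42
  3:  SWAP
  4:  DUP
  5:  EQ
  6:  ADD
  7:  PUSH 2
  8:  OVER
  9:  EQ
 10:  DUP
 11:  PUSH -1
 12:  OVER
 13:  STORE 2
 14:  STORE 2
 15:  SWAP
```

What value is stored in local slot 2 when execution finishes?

-1

PUSH -5  -> -5
PUSH -42 -> -5 -42
SWAP     -> -42 -5
DUP      -> -42 -5 -5
EQ       -> -42 1
ADD      -> -41
PUSH 2   -> -41 2
OVER     -> -41 2 -41
EQ       -> -41 0
DUP      -> -41 0 0
PUSH -1  -> -41 0 0 -1
OVER     -> -41 0 0 -1 0
STORE 2  -> -41 0 0 -1
STORE 2  -> -41 0 0
SWAP     -> -41 0 0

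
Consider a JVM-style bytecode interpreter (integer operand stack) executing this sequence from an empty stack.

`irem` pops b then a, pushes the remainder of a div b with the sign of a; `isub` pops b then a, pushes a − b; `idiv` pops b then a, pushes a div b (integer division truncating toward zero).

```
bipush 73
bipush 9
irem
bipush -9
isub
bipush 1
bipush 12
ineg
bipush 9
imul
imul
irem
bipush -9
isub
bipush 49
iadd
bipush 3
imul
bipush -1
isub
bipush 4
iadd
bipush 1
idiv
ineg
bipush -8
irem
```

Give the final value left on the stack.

-1

bipush 73  [73]
bipush 9   [73, 9]
irem       [1]
bipush -9  [1, -9]
isub       [10]
bipush 1   [10, 1]
bipush 12  [10, 1, 12]
ineg       [10, 1, -12]
bipush 9   [10, 1, -12, 9]
imul       [10, 1, -108]
imul       [10, -108]
irem       [10]
bipush -9  [10, -9]
isub       [19]
bipush 49  [19, 49]
iadd       [68]
bipush 3   [68, 3]
imul       [204]
bipush -1  [204, -1]
isub       [205]
bipush 4   [205, 4]
iadd       [209]
bipush 1   [209, 1]
idiv       [209]
ineg       [-209]
bipush -8  [-209, -8]
irem       [-1]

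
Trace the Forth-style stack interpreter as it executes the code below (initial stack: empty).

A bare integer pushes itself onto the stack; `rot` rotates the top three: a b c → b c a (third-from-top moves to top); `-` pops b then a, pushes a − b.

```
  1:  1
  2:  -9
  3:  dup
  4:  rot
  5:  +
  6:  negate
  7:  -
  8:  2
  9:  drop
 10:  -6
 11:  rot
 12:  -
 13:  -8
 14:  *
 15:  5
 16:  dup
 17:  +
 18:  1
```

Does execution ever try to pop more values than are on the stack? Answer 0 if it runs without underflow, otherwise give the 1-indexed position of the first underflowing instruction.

11

1       [1]
-9      [1, -9]
dup     [1, -9, -9]
rot     [-9, -9, 1]
+       [-9, -8]
negate  [-9, 8]
-       [-17]
2       [-17, 2]
drop    [-17]
-6      [-17, -6]
rot  — needs 3 operands, stack has 2 → underflow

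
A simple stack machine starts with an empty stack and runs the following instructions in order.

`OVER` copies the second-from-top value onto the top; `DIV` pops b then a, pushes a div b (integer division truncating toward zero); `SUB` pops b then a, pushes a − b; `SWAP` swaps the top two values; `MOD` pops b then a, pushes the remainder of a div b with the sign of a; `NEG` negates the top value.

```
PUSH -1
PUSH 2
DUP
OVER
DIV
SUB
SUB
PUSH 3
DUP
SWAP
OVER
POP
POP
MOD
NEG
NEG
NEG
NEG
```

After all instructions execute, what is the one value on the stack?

-2

PUSH -1 : [-1]
PUSH 2  : [-1, 2]
DUP     : [-1, 2, 2]
OVER    : [-1, 2, 2, 2]
DIV     : [-1, 2, 1]
SUB     : [-1, 1]
SUB     : [-2]
PUSH 3  : [-2, 3]
DUP     : [-2, 3, 3]
SWAP    : [-2, 3, 3]
OVER    : [-2, 3, 3, 3]
POP     : [-2, 3, 3]
POP     : [-2, 3]
MOD     : [-2]
NEG     : [2]
NEG     : [-2]
NEG     : [2]
NEG     : [-2]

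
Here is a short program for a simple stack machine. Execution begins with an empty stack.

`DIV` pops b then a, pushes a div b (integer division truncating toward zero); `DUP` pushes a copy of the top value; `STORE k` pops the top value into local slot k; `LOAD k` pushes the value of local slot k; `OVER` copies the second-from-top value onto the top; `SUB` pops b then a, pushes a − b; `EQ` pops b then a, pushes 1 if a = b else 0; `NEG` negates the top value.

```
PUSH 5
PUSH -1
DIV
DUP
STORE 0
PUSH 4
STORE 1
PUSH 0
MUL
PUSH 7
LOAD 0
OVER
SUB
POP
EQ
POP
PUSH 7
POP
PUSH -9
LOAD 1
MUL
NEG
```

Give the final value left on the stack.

PUSH 5  → 5
PUSH -1 → 5 -1
DIV     → -5
DUP     → -5 -5
STORE 0 → -5
PUSH 4  → -5 4
STORE 1 → -5
PUSH 0  → -5 0
MUL     → 0
PUSH 7  → 0 7
LOAD 0  → 0 7 -5
OVER    → 0 7 -5 7
SUB     → 0 7 -12
POP     → 0 7
EQ      → 0
POP     → (empty)
PUSH 7  → 7
POP     → (empty)
PUSH -9 → -9
LOAD 1  → -9 4
MUL     → -36
NEG     → 36

36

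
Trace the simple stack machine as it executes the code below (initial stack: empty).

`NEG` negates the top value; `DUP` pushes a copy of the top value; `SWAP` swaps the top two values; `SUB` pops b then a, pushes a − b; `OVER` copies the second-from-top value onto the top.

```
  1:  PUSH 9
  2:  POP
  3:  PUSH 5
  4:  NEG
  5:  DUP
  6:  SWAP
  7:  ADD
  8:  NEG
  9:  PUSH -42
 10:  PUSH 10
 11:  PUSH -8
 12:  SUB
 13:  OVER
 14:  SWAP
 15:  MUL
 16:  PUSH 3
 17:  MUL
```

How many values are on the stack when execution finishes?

3

PUSH 9   → 9
POP      → (empty)
PUSH 5   → 5
NEG      → -5
DUP      → -5 -5
SWAP     → -5 -5
ADD      → -10
NEG      → 10
PUSH -42 → 10 -42
PUSH 10  → 10 -42 10
PUSH -8  → 10 -42 10 -8
SUB      → 10 -42 18
OVER     → 10 -42 18 -42
SWAP     → 10 -42 -42 18
MUL      → 10 -42 -756
PUSH 3   → 10 -42 -756 3
MUL      → 10 -42 -2268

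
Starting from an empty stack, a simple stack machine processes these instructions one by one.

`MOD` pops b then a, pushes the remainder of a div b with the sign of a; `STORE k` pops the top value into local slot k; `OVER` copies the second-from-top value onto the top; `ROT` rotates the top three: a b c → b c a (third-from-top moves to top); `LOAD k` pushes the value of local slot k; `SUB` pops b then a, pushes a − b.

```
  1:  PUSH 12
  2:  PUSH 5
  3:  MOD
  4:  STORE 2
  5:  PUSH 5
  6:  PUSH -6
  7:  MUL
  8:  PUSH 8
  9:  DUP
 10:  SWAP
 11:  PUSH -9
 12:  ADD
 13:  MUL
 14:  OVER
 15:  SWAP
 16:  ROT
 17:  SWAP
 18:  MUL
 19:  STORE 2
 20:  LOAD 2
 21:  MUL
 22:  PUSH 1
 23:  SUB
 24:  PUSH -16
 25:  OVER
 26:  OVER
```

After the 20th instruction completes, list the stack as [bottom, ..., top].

[-30, 240]

PUSH 12 → [12]
PUSH 5  → [12, 5]
MOD     → [2]
STORE 2 → []
PUSH 5  → [5]
PUSH -6 → [5, -6]
MUL     → [-30]
PUSH 8  → [-30, 8]
DUP     → [-30, 8, 8]
SWAP    → [-30, 8, 8]
PUSH -9 → [-30, 8, 8, -9]
ADD     → [-30, 8, -1]
MUL     → [-30, -8]
OVER    → [-30, -8, -30]
SWAP    → [-30, -30, -8]
ROT     → [-30, -8, -30]
SWAP    → [-30, -30, -8]
MUL     → [-30, 240]
STORE 2 → [-30]
LOAD 2  → [-30, 240]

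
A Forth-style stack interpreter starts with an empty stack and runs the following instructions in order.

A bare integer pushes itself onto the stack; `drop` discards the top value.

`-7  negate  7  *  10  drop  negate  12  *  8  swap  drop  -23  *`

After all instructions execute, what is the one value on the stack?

-7     → [-7]
negate → [7]
7      → [7, 7]
*      → [49]
10     → [49, 10]
drop   → [49]
negate → [-49]
12     → [-49, 12]
*      → [-588]
8      → [-588, 8]
swap   → [8, -588]
drop   → [8]
-23    → [8, -23]
*      → [-184]

-184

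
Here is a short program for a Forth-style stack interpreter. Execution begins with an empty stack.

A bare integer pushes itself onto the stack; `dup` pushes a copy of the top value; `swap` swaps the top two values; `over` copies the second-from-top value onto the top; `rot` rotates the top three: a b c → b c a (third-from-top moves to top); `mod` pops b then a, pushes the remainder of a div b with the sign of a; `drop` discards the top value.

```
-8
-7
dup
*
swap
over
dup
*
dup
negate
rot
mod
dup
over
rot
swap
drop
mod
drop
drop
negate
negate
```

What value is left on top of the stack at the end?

-8     -> [-8]
-7     -> [-8, -7]
dup    -> [-8, -7, -7]
*      -> [-8, 49]
swap   -> [49, -8]
over   -> [49, -8, 49]
dup    -> [49, -8, 49, 49]
*      -> [49, -8, 2401]
dup    -> [49, -8, 2401, 2401]
negate -> [49, -8, 2401, -2401]
rot    -> [49, 2401, -2401, -8]
mod    -> [49, 2401, -1]
dup    -> [49, 2401, -1, -1]
over   -> [49, 2401, -1, -1, -1]
rot    -> [49, 2401, -1, -1, -1]
swap   -> [49, 2401, -1, -1, -1]
drop   -> [49, 2401, -1, -1]
mod    -> [49, 2401, 0]
drop   -> [49, 2401]
drop   -> [49]
negate -> [-49]
negate -> [49]

49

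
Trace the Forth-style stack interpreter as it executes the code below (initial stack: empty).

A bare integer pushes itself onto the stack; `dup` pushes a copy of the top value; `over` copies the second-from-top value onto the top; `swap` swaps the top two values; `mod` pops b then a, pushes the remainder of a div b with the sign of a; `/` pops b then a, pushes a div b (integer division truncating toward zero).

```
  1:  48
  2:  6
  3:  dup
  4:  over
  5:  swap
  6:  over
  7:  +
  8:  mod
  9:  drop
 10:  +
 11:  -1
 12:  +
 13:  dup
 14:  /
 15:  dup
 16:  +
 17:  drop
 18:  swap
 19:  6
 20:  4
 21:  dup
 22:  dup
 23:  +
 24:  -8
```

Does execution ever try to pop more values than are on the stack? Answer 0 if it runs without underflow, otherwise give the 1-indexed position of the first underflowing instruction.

18

48   : 48
6    : 48 6
dup  : 48 6 6
over : 48 6 6 6
swap : 48 6 6 6
over : 48 6 6 6 6
+    : 48 6 6 12
mod  : 48 6 6
drop : 48 6
+    : 54
-1   : 54 -1
+    : 53
dup  : 53 53
/    : 1
dup  : 1 1
+    : 2
drop : (empty)
swap  — needs 2 operands, stack has 0 → underflow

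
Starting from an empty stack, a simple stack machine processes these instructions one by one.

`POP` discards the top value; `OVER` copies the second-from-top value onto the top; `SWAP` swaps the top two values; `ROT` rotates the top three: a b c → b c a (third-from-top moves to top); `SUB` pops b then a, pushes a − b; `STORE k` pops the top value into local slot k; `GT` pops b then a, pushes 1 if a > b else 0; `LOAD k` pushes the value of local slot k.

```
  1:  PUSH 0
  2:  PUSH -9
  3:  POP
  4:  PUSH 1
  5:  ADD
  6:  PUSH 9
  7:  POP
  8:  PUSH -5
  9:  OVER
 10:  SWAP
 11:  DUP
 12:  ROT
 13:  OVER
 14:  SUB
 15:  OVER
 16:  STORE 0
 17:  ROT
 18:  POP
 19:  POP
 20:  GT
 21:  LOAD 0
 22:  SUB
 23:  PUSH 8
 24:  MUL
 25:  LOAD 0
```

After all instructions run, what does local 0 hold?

PUSH 0  → 0
PUSH -9 → 0 -9
POP     → 0
PUSH 1  → 0 1
ADD     → 1
PUSH 9  → 1 9
POP     → 1
PUSH -5 → 1 -5
OVER    → 1 -5 1
SWAP    → 1 1 -5
DUP     → 1 1 -5 -5
ROT     → 1 -5 -5 1
OVER    → 1 -5 -5 1 -5
SUB     → 1 -5 -5 6
OVER    → 1 -5 -5 6 -5
STORE 0 → 1 -5 -5 6
ROT     → 1 -5 6 -5
POP     → 1 -5 6
POP     → 1 -5
GT      → 1
LOAD 0  → 1 -5
SUB     → 6
PUSH 8  → 6 8
MUL     → 48
LOAD 0  → 48 -5

-5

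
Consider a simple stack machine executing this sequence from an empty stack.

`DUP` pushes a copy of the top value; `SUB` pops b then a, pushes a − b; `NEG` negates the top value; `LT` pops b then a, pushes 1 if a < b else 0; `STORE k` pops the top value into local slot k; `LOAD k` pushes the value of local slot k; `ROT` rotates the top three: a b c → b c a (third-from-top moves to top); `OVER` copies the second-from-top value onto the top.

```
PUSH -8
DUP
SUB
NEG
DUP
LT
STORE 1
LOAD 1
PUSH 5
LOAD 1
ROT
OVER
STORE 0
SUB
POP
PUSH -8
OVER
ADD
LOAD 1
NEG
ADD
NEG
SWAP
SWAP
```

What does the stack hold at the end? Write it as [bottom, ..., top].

[5, 3]

PUSH -8  [-8]
DUP      [-8, -8]
SUB      [0]
NEG      [0]
DUP      [0, 0]
LT       [0]
STORE 1  []
LOAD 1   [0]
PUSH 5   [0, 5]
LOAD 1   [0, 5, 0]
ROT      [5, 0, 0]
OVER     [5, 0, 0, 0]
STORE 0  [5, 0, 0]
SUB      [5, 0]
POP      [5]
PUSH -8  [5, -8]
OVER     [5, -8, 5]
ADD      [5, -3]
LOAD 1   [5, -3, 0]
NEG      [5, -3, 0]
ADD      [5, -3]
NEG      [5, 3]
SWAP     [3, 5]
SWAP     [5, 3]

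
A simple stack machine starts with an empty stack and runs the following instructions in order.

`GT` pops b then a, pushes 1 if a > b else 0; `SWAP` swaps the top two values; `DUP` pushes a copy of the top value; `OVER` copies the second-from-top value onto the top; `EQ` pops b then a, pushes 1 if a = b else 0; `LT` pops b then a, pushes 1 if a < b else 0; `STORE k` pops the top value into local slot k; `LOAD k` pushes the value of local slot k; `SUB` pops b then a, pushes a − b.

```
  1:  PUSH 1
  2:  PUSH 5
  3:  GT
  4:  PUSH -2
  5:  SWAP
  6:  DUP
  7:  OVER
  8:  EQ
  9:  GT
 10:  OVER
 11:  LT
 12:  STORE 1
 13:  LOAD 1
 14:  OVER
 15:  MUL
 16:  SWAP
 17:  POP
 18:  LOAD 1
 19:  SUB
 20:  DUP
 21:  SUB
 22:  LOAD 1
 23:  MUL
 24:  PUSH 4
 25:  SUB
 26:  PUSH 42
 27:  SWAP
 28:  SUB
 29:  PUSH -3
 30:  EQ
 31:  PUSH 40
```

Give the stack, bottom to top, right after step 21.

[0]

PUSH 1   1
PUSH 5   1 5
GT       0
PUSH -2  0 -2
SWAP     -2 0
DUP      -2 0 0
OVER     -2 0 0 0
EQ       -2 0 1
GT       -2 0
OVER     -2 0 -2
LT       -2 0
STORE 1  -2
LOAD 1   -2 0
OVER     -2 0 -2
MUL      -2 0
SWAP     0 -2
POP      0
LOAD 1   0 0
SUB      0
DUP      0 0
SUB      0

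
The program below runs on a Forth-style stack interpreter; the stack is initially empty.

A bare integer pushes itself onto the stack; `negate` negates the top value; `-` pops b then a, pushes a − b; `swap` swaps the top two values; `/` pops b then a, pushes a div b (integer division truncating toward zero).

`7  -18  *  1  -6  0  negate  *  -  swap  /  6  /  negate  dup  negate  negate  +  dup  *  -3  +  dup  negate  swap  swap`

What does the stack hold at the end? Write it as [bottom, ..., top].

7      -> [7]
-18    -> [7, -18]
*      -> [-126]
1      -> [-126, 1]
-6     -> [-126, 1, -6]
0      -> [-126, 1, -6, 0]
negate -> [-126, 1, -6, 0]
*      -> [-126, 1, 0]
-      -> [-126, 1]
swap   -> [1, -126]
/      -> [0]
6      -> [0, 6]
/      -> [0]
negate -> [0]
dup    -> [0, 0]
negate -> [0, 0]
negate -> [0, 0]
+      -> [0]
dup    -> [0, 0]
*      -> [0]
-3     -> [0, -3]
+      -> [-3]
dup    -> [-3, -3]
negate -> [-3, 3]
swap   -> [3, -3]
swap   -> [-3, 3]

[-3, 3]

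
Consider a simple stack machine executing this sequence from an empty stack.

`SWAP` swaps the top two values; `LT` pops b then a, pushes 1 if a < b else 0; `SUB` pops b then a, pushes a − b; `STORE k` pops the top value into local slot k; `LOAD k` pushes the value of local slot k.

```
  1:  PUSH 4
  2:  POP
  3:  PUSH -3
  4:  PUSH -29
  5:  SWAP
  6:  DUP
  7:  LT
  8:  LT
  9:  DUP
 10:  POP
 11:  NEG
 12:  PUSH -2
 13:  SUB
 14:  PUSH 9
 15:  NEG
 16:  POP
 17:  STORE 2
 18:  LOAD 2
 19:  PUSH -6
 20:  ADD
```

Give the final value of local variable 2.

1

PUSH 4    [4]
POP       []
PUSH -3   [-3]
PUSH -29  [-3, -29]
SWAP      [-29, -3]
DUP       [-29, -3, -3]
LT        [-29, 0]
LT        [1]
DUP       [1, 1]
POP       [1]
NEG       [-1]
PUSH -2   [-1, -2]
SUB       [1]
PUSH 9    [1, 9]
NEG       [1, -9]
POP       [1]
STORE 2   []
LOAD 2    [1]
PUSH -6   [1, -6]
ADD       [-5]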